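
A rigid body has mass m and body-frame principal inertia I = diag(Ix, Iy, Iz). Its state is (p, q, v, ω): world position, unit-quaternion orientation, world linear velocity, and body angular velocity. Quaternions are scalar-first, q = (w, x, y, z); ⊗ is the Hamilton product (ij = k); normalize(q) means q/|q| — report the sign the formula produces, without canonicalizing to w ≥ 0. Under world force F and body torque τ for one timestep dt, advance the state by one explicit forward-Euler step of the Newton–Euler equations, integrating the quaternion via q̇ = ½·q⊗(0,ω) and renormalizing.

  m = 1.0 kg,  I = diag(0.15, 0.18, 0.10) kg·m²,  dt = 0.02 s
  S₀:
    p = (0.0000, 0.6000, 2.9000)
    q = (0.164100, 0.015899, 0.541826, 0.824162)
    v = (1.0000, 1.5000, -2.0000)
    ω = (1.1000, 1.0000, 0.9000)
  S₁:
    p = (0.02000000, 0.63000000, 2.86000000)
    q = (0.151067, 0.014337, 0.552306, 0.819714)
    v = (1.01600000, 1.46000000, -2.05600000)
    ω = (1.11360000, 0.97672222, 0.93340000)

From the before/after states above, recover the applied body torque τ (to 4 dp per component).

ω₁ − ω₀ = (0.01360000, -0.02327778, 0.03340000)
τ = I·(Δω/dt) + ω₀×(Iω₀) = (0.0300, -0.1600, 0.2000)

τ = (0.0300, -0.1600, 0.2000)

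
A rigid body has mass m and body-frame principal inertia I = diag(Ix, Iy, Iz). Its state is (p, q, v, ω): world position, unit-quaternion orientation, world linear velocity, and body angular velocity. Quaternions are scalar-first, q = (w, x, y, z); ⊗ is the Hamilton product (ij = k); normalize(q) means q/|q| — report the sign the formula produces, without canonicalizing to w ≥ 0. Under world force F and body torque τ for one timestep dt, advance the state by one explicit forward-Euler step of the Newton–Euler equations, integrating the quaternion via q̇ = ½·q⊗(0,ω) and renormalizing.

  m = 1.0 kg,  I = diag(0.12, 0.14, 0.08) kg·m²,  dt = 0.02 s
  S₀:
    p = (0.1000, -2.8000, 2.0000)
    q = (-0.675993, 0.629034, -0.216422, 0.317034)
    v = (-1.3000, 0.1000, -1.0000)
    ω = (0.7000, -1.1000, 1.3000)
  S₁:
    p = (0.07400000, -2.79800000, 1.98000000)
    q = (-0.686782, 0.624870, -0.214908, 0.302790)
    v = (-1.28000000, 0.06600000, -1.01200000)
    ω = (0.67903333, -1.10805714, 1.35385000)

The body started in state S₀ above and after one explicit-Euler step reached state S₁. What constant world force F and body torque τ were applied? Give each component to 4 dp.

v₁ − v₀ = (0.02000000, -0.03400000, -0.01200000)
m·(v₁−v₀)/dt = (1.0000, -1.7000, -0.6000)
Δω = ω₁−ω₀ = (-0.02096667, -0.00805714, 0.05385000)
ω₀×(Iω₀) = (0.0858, 0.0364, -0.0154)
τ = I·(Δω/dt) + ω₀×(Iω₀) = (-0.0400, -0.0200, 0.2000)

F = (1.0000, -1.7000, -0.6000)
τ = (-0.0400, -0.0200, 0.2000)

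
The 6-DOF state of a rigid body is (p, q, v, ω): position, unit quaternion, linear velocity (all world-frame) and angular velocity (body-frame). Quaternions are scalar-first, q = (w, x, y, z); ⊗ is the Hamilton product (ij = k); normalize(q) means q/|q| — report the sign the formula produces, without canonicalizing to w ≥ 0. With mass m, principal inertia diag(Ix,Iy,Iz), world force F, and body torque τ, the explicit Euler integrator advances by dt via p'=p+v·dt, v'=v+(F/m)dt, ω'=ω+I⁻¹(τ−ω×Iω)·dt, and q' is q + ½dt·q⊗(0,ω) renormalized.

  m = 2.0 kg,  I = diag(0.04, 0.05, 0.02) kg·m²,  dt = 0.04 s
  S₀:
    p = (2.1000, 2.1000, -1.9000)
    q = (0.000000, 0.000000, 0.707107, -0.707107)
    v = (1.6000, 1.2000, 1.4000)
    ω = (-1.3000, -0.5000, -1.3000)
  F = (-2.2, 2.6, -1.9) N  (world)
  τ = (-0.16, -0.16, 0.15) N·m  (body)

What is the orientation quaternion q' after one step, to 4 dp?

q' = (-0.0113, -0.0254, 0.7250, -0.6882)

Hamilton product q⊗(0,ω) = (-0.5656856, -1.2727926, 0.9192391, 0.9192391)
q' = normalize(q + ½dt·q⊗(0,ω)) = (-0.0113, -0.0254, 0.7250, -0.6882)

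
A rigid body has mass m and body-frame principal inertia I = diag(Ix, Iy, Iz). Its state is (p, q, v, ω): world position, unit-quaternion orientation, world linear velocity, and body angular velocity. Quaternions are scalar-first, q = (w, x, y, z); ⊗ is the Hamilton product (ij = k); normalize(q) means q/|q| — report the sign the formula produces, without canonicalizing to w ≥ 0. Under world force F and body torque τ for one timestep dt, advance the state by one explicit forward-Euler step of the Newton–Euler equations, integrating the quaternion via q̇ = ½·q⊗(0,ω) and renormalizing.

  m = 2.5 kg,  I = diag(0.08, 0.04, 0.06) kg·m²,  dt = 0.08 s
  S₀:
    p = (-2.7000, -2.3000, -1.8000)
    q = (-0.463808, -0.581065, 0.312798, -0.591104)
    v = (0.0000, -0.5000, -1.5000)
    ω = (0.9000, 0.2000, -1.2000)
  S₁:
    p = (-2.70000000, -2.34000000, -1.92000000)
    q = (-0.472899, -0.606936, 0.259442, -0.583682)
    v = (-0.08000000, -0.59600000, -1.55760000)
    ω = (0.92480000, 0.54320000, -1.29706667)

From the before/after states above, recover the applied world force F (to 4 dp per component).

F = (-2.5000, -3.0000, -1.8000)

v₁ − v₀ = (-0.08000000, -0.09600000, -0.05760000)
F = m·Δv/dt = (-2.5000, -3.0000, -1.8000)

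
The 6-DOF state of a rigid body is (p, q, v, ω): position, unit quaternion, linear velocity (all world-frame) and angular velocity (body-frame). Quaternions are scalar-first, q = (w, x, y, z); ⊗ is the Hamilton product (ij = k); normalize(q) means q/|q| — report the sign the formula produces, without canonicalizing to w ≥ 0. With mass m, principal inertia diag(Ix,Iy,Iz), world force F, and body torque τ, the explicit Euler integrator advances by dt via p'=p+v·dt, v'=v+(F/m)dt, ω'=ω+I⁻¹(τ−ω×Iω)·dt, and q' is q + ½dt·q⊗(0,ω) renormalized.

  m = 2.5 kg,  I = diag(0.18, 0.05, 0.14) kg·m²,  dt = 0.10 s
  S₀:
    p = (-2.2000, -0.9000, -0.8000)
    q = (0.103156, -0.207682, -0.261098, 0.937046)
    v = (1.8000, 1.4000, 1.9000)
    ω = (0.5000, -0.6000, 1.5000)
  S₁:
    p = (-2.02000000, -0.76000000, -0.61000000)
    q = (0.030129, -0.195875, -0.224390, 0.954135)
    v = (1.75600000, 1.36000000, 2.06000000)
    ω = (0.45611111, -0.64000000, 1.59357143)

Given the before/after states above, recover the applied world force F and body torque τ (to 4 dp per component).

Δv = v₁−v₀ = (-0.04400000, -0.04000000, 0.16000000)
m·(v₁−v₀)/dt = (-1.1000, -1.0000, 4.0000)
ω₁ − ω₀ = (-0.04388889, -0.04000000, 0.09357143)
I·α + gyro = (-0.1600, 0.0100, 0.1700)

F = (-1.1000, -1.0000, 4.0000)
τ = (-0.1600, 0.0100, 0.1700)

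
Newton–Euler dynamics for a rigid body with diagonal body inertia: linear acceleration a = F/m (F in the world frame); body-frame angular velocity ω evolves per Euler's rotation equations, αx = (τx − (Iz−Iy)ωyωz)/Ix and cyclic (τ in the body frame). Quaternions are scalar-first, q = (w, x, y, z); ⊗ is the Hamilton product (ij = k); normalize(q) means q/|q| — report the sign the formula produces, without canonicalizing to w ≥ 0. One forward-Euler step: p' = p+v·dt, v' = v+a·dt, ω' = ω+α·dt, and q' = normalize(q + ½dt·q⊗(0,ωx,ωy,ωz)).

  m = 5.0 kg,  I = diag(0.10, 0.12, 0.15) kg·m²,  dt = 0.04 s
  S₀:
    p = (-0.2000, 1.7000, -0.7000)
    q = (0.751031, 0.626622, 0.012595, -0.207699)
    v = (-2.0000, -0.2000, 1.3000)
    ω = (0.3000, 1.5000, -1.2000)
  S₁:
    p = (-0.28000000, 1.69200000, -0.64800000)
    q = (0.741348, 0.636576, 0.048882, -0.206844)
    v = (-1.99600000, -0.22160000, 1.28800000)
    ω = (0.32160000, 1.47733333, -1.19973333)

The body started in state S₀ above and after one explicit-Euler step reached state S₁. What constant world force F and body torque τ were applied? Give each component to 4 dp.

F = (0.5000, -2.7000, -1.5000)
τ = (0.0000, -0.0500, 0.0100)

ω₁ − ω₀ = (0.02160000, -0.02266667, 0.00026667)
applied torque τ = (0.0000, -0.0500, 0.0100)
velocity change Δv = (0.00400000, -0.02160000, -0.01200000)
applied force F = (0.5000, -2.7000, -1.5000)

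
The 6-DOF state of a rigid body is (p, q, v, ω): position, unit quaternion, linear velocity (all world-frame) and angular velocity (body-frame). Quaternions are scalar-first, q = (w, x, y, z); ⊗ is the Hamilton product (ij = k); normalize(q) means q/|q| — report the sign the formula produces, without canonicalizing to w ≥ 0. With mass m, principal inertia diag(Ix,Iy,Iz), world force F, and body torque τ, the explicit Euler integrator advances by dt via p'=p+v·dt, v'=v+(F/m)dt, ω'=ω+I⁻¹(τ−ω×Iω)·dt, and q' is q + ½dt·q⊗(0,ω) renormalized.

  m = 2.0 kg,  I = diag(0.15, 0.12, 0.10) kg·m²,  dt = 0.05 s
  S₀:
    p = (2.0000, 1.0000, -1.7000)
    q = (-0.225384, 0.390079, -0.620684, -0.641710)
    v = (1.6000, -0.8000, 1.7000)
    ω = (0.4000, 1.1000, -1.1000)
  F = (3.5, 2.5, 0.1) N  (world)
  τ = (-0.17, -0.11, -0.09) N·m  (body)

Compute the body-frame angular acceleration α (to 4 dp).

α = (-1.2947, -0.7333, -0.7680)

gyro term ω×Iω = (0.0242, -0.0220, -0.0132)
(τ − ω×Iω)/I = (-1.2947, -0.7333, -0.7680)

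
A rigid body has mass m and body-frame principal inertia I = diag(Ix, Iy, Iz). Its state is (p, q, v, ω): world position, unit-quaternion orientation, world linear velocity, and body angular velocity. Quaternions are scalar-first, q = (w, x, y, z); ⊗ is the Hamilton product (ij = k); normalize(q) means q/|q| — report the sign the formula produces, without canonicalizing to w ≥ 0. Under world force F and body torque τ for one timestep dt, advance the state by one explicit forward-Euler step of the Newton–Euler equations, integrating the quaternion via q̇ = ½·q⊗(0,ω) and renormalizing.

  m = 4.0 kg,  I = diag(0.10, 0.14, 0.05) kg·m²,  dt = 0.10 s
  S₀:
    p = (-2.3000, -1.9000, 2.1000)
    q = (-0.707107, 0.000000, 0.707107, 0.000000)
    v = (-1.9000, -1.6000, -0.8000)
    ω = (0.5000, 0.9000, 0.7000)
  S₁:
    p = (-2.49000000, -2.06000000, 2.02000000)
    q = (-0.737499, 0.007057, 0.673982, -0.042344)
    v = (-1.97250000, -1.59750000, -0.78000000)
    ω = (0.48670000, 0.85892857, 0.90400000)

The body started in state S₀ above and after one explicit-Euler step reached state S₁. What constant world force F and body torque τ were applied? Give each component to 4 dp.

F = (-2.9000, 0.1000, 0.8000)
τ = (-0.0700, -0.0400, 0.1200)

rate change Δω = (-0.01330000, -0.04107143, 0.20400000)
precession coupling = (-0.0567, 0.0175, 0.0180)
applied torque τ = (-0.0700, -0.0400, 0.1200)
velocity change Δv = (-0.07250000, 0.00250000, 0.02000000)
F = m·Δv/dt = (-2.9000, 0.1000, 0.8000)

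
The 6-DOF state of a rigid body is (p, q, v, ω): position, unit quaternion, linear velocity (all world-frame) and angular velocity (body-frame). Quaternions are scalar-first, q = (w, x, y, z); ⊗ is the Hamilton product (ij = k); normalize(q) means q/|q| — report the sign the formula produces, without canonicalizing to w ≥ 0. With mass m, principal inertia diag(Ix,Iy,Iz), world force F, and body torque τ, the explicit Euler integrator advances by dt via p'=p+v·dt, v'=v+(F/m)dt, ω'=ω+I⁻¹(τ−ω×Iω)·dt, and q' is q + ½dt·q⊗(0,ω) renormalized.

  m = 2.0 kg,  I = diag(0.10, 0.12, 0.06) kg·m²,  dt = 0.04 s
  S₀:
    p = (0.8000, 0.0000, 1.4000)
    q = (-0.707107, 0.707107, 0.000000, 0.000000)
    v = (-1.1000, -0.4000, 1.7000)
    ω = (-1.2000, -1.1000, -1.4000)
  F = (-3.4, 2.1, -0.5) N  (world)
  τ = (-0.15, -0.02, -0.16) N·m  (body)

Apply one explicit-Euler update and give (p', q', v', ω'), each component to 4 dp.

p' = (0.7560, -0.0160, 1.4680)
q' = (-0.6895, 0.7234, 0.0353, 0.0042)
v' = (-1.1680, -0.3580, 1.6900)
ω' = (-1.2230, -1.1291, -1.5243)

p' = p + v·dt = (0.7560, -0.0160, 1.4680)
v + (F/m)dt = (-1.1680, -0.3580, 1.6900)
(τ − ω×Iω)/I = (-0.5760, -0.7267, -3.1067)
ω + α·dt = (-1.2230, -1.1291, -1.5243)
q⊗(0,ω) = (0.8485284, 0.8485284, 1.7677675, 0.2121321)
q + ½dt·q⊗(0,ω), renormalized = (-0.6895, 0.7234, 0.0353, 0.0042)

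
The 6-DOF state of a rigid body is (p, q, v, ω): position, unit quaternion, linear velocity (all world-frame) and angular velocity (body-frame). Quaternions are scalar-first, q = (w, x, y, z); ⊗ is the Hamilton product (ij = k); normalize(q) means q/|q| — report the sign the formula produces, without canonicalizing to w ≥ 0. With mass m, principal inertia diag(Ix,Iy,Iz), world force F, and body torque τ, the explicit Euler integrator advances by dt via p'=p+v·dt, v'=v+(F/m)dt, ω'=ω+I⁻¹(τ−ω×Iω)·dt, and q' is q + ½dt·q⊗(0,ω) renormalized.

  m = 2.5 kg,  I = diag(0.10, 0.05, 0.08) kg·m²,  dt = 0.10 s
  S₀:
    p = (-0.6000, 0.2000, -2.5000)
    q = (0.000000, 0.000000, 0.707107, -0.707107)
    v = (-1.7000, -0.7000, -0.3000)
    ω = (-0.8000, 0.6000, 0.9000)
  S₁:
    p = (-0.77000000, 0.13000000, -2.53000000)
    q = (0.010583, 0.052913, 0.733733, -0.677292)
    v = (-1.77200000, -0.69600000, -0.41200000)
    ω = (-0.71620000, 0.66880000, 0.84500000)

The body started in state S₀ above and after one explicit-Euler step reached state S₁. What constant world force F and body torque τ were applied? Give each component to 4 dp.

v₁ − v₀ = (-0.07200000, 0.00400000, -0.11200000)
m·(v₁−v₀)/dt = (-1.8000, 0.1000, -2.8000)
rate change Δω = (0.08380000, 0.06880000, -0.05500000)
precession coupling = (0.0162, -0.0144, 0.0240)
I·α + gyro = (0.1000, 0.0200, -0.0200)

F = (-1.8000, 0.1000, -2.8000)
τ = (0.1000, 0.0200, -0.0200)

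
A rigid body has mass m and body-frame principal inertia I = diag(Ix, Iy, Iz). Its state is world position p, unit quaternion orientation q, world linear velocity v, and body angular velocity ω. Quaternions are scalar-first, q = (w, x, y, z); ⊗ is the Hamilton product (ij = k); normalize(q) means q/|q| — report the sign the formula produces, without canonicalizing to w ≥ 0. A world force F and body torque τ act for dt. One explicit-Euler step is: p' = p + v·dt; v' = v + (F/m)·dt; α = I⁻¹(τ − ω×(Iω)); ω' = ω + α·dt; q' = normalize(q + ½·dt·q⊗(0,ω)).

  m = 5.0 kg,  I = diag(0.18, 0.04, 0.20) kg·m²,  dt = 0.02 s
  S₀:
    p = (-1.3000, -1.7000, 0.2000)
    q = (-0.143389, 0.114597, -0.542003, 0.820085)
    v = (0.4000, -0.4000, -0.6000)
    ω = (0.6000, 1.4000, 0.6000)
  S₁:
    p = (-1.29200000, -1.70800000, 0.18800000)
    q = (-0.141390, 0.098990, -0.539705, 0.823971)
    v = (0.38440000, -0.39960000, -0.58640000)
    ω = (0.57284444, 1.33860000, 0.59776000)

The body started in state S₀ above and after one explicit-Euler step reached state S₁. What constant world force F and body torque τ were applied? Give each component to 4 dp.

rate change Δω = (-0.02715556, -0.06140000, -0.00224000)
precession coupling = (0.1344, -0.0072, -0.1176)
I·α + gyro = (-0.1100, -0.1300, -0.1400)
velocity change Δv = (-0.01560000, 0.00040000, 0.01360000)
m·(v₁−v₀)/dt = (-3.9000, 0.1000, 3.4000)

F = (-3.9000, 0.1000, 3.4000)
τ = (-0.1100, -0.1300, -0.1400)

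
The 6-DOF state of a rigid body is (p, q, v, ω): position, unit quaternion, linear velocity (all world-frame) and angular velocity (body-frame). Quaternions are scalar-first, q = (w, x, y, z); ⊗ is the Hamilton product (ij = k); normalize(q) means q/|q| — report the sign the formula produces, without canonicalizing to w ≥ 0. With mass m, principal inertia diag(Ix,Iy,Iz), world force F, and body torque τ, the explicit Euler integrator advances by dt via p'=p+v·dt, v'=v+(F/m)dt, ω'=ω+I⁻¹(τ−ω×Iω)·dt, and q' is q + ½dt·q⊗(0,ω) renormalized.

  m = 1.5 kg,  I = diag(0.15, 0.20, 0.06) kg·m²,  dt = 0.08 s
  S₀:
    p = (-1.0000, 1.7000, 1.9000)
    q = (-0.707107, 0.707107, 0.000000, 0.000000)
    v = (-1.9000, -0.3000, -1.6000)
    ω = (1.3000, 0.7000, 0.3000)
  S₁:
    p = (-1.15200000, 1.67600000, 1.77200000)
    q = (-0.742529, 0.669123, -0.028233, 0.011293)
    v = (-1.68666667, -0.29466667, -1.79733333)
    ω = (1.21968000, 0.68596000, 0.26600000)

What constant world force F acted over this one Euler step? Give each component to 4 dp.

F = (4.0000, 0.1000, -3.7000)

Δv = v₁−v₀ = (0.21333333, 0.00533333, -0.19733333)
F = m·Δv/dt = (4.0000, 0.1000, -3.7000)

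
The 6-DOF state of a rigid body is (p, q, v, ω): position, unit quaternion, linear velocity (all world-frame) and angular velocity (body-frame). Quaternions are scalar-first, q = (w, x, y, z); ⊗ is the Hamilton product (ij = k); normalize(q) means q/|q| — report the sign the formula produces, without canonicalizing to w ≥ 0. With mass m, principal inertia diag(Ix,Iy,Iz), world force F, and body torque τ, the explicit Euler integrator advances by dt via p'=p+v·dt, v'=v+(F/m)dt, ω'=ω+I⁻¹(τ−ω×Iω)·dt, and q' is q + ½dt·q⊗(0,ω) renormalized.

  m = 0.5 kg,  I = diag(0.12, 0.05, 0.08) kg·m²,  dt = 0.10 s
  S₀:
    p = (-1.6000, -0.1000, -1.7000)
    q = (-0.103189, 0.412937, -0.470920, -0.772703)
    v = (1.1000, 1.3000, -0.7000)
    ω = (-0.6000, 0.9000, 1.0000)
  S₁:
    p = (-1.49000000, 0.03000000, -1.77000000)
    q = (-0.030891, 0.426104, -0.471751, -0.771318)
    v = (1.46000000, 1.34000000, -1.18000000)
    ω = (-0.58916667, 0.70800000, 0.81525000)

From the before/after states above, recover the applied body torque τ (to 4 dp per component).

τ = (0.0400, -0.1200, -0.1100)

rate change Δω = (0.01083333, -0.19200000, -0.18475000)
I·α + gyro = (0.0400, -0.1200, -0.1100)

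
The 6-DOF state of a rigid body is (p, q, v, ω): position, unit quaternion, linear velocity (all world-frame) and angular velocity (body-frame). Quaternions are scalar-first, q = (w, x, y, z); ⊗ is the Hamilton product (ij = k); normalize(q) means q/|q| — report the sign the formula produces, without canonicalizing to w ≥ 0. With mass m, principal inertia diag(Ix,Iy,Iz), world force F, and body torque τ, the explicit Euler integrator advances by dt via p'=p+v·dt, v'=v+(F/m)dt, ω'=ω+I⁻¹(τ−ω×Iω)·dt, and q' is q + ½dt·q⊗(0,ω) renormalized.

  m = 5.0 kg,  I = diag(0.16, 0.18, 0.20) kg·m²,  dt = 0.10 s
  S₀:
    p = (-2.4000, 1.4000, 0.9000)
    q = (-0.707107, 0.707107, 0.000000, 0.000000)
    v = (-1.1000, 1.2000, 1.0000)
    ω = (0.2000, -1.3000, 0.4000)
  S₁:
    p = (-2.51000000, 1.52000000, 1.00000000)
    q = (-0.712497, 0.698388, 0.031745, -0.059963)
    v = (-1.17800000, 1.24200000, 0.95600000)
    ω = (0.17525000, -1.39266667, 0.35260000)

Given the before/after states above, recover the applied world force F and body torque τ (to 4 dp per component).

ω₁ − ω₀ = (-0.02475000, -0.09266667, -0.04740000)
I·α + gyro = (-0.0500, -0.1700, -0.1000)
velocity change Δv = (-0.07800000, 0.04200000, -0.04400000)
applied force F = (-3.9000, 2.1000, -2.2000)

F = (-3.9000, 2.1000, -2.2000)
τ = (-0.0500, -0.1700, -0.1000)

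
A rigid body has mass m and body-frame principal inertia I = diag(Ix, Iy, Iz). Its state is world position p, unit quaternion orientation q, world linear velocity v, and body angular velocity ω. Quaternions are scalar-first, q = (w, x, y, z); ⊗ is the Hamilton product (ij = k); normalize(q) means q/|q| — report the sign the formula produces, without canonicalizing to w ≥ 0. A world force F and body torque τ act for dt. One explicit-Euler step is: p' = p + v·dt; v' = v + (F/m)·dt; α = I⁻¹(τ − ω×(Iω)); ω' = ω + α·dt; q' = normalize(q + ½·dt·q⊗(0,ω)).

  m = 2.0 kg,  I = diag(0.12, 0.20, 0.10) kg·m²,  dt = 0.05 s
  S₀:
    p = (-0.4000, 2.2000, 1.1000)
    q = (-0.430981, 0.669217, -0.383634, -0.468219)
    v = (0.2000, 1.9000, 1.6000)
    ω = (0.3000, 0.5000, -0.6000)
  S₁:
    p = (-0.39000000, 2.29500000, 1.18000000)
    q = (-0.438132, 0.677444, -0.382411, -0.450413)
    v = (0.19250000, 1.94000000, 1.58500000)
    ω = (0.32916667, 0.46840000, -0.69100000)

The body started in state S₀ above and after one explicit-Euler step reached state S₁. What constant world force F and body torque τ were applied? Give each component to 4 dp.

Δv = v₁−v₀ = (-0.00750000, 0.04000000, -0.01500000)
F = m·Δv/dt = (-0.3000, 1.6000, -0.6000)
Δω = ω₁−ω₀ = (0.02916667, -0.03160000, -0.09100000)
τ = I·(Δω/dt) + ω₀×(Iω₀) = (0.1000, -0.1300, -0.1700)

F = (-0.3000, 1.6000, -0.6000)
τ = (0.1000, -0.1300, -0.1700)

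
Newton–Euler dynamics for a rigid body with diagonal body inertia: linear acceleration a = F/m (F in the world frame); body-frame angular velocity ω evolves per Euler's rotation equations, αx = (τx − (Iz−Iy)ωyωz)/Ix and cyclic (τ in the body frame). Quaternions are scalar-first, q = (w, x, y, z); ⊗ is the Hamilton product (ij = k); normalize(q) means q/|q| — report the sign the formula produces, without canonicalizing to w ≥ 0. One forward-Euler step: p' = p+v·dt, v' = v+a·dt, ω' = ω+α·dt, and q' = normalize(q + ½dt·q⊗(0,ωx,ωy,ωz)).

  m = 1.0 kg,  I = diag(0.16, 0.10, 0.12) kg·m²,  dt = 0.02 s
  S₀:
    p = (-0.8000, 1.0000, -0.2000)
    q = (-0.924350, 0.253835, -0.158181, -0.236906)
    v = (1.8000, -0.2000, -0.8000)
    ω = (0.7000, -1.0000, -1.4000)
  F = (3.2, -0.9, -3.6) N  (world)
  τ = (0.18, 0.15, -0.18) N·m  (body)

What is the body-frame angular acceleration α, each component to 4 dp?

α = (0.9500, 1.8920, -1.8500)

precession coupling ω×(Iω) = (0.0280, -0.0392, 0.0420)
(τ − ω×Iω)/I = (0.9500, 1.8920, -1.8500)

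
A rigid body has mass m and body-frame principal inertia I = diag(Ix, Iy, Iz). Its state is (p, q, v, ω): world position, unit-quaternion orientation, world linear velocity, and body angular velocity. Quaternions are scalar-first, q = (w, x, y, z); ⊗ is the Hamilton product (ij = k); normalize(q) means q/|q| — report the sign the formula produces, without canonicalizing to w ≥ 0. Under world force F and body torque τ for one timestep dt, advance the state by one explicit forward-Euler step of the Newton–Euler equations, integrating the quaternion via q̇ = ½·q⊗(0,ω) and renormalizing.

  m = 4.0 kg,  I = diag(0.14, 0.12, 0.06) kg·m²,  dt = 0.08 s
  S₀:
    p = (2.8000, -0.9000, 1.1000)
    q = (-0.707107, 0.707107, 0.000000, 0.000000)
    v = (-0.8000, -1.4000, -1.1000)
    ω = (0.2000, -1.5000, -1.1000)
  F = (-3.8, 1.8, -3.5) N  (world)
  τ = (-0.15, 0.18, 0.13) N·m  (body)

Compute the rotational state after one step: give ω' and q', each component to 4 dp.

ω×(Iω) gyroscopic = (-0.0990, -0.0176, 0.0060)
(τ − ω×Iω)/I = (-0.3643, 1.6467, 2.0667)
ω + α·dt = (0.1709, -1.3683, -0.9347)
Hamilton product q⊗(0,ω) = (-0.1414214, -0.1414214, 1.8384782, -0.2828428)
q' = normalize(q + ½dt·q⊗(0,ω)) = (-0.7108, 0.6995, 0.0733, -0.0113)

ω' = (0.1709, -1.3683, -0.9347)
q' = (-0.7108, 0.6995, 0.0733, -0.0113)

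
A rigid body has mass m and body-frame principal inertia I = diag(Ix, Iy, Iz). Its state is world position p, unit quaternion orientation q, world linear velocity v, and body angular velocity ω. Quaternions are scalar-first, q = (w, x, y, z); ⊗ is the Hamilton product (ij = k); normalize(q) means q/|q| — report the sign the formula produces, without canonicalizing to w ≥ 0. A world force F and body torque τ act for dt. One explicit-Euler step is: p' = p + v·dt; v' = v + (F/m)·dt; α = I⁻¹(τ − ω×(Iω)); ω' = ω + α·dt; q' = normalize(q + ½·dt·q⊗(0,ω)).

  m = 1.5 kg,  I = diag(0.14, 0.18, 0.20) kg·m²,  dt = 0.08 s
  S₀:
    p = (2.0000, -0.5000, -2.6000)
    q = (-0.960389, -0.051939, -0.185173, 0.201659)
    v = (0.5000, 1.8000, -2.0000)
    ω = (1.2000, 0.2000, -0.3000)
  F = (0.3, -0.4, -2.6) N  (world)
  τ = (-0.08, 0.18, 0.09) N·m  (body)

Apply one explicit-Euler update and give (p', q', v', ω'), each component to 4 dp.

p' = p + v·dt = (2.0400, -0.3560, -2.7600)
new velocity v' = (0.5160, 1.7787, -2.1387)
α = I⁻¹(τ − ω×Iω) = (-0.5629, 0.8800, 0.4020)
ω + α·dt = (1.1550, 0.2704, -0.2678)
q⊗(0,ω) = (0.1598591, -1.1372467, 0.0343313, 0.4999365)
q' = normalize(q + ½dt·q⊗(0,ω)) = (-0.9528, -0.0973, -0.1836, 0.2214)

p' = (2.0400, -0.3560, -2.7600)
q' = (-0.9528, -0.0973, -0.1836, 0.2214)
v' = (0.5160, 1.7787, -2.1387)
ω' = (1.1550, 0.2704, -0.2678)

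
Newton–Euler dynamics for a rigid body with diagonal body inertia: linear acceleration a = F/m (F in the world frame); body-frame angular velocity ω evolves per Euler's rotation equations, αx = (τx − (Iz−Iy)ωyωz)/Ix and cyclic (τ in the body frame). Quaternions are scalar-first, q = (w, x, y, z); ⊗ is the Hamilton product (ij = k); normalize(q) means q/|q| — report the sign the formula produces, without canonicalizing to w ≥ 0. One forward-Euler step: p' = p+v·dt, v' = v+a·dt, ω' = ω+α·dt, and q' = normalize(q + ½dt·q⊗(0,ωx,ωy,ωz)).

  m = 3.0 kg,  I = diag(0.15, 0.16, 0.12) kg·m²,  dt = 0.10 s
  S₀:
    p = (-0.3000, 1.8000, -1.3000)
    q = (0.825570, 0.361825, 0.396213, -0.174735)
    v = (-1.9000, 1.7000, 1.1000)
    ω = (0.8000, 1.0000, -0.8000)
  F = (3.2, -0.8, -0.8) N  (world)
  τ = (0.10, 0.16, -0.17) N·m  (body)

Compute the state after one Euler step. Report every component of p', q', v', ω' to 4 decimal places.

a = (1.0667, -0.2667, -0.2667)
p + v·dt = (-0.4900, 1.9700, -1.1900)
new velocity v' = (-1.7933, 1.6733, 1.0733)
precession coupling ω×(Iω) = (0.0320, -0.0192, 0.0080)
(τ − ω×Iω)/I = (0.4533, 1.1200, -1.4833)
ω' = ω + α·dt = (0.8453, 1.1120, -0.9483)
Hamilton product q⊗(0,ω) = (-0.8254610, 0.5182206, 0.9752420, -0.6156014)
q' = normalize(q + ½dt·q⊗(0,ω)) = (0.7821, 0.3866, 0.4437, -0.2049)

p' = (-0.4900, 1.9700, -1.1900)
q' = (0.7821, 0.3866, 0.4437, -0.2049)
v' = (-1.7933, 1.6733, 1.0733)
ω' = (0.8453, 1.1120, -0.9483)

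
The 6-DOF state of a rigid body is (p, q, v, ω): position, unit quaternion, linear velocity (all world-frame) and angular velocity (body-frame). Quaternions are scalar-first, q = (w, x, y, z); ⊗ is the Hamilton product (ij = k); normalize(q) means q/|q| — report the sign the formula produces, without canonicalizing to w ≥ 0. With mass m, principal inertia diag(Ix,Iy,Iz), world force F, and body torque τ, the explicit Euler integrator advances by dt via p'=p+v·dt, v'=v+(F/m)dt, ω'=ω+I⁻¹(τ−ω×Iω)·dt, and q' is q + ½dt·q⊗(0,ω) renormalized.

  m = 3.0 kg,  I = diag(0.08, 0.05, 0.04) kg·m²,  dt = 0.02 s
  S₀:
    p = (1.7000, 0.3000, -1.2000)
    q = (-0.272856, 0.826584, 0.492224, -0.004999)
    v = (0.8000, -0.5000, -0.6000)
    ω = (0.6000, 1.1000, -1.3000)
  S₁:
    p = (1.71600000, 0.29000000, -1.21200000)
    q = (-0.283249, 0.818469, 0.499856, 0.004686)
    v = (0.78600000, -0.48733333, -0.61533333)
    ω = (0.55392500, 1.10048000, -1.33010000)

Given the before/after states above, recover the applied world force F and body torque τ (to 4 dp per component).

F = (-2.1000, 1.9000, -2.3000)
τ = (-0.1700, -0.0300, -0.0800)

ω₁ − ω₀ = (-0.04607500, 0.00048000, -0.03010000)
ω₀×(Iω₀) = (0.0143, -0.0312, -0.0198)
τ = I·(Δω/dt) + ω₀×(Iω₀) = (-0.1700, -0.0300, -0.0800)
velocity change Δv = (-0.01400000, 0.01266667, -0.01533333)
F = m·Δv/dt = (-2.1000, 1.9000, -2.3000)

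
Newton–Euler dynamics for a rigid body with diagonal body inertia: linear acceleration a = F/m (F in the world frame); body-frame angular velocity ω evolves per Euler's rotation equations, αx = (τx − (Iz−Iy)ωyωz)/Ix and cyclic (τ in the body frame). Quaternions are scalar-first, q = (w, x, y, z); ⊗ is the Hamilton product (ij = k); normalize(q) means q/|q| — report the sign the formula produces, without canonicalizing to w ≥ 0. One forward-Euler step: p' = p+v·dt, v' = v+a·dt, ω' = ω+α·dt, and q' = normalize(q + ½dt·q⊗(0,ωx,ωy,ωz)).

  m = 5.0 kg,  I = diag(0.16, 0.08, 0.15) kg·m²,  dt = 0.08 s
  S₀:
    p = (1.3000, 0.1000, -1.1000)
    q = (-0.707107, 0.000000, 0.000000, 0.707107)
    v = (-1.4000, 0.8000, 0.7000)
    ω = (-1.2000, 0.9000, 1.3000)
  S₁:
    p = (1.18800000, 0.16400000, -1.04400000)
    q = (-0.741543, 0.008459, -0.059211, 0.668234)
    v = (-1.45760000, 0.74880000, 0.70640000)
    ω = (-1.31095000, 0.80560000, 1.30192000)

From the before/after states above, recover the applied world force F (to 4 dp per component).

F = (-3.6000, -3.2000, 0.4000)

v₁ − v₀ = (-0.05760000, -0.05120000, 0.00640000)
applied force F = (-3.6000, -3.2000, 0.4000)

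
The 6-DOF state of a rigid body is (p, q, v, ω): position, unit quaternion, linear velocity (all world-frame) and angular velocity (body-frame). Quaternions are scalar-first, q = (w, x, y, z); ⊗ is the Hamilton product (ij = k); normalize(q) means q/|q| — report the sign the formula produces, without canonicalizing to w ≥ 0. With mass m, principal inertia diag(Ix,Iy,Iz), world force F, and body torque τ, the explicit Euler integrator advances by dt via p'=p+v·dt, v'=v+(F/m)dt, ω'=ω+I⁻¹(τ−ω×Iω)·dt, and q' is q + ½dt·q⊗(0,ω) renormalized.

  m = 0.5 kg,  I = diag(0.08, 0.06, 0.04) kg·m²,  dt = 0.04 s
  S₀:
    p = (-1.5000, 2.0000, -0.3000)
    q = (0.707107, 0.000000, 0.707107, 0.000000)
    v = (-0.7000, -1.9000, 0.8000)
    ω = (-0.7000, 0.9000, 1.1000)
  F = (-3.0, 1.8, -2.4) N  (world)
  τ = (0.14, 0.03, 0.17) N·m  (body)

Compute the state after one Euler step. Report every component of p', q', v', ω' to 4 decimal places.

p' = (-1.5280, 1.9240, -0.2680)
q' = (0.6940, 0.0057, 0.7195, 0.0254)
v' = (-0.9400, -1.7560, 0.6080)
ω' = (-0.6201, 0.9405, 1.2574)

p + v·dt = (-1.5280, 1.9240, -0.2680)
new velocity v' = (-0.9400, -1.7560, 0.6080)
gyro term ω×Iω = (-0.0198, -0.0308, 0.0126)
α = I⁻¹(τ − ω×Iω) = (1.9975, 1.0133, 3.9350)
ω + α·dt = (-0.6201, 0.9405, 1.2574)
2q̇ = q⊗(0,ω) = (-0.6363963, 0.2828428, 0.6363963, 1.2727926)
updated quaternion q' = (0.6940, 0.0057, 0.7195, 0.0254)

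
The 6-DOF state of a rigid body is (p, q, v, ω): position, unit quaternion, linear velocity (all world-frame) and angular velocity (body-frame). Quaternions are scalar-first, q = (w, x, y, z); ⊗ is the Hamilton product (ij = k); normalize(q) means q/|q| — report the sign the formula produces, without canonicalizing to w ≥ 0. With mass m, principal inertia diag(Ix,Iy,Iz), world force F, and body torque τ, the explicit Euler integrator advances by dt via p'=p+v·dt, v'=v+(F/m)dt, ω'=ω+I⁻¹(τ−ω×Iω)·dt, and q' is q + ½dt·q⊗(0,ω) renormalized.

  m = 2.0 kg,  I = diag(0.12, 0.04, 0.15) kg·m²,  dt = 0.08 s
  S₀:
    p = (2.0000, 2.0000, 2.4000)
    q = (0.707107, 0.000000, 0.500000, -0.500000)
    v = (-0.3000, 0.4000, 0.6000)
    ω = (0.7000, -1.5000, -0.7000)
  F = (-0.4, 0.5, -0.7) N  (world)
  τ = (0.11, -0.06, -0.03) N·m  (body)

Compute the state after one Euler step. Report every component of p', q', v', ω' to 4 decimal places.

p' = (1.9760, 2.0320, 2.4480)
q' = (0.7212, -0.0241, 0.4424, -0.5324)
v' = (-0.3160, 0.4200, 0.5720)
ω' = (0.6963, -1.6494, -0.7608)

angular accel α = (-0.0458, -1.8675, -0.7600)
ω' = ω + α·dt = (0.6963, -1.6494, -0.7608)
q⊗(0,ω) = (0.4000000, -0.6050251, -1.4106605, -0.8449749)
q' = normalize(q + ½dt·q⊗(0,ω)) = (0.7212, -0.0241, 0.4424, -0.5324)
linear accel F/m = (-0.2000, 0.2500, -0.3500)
p + v·dt = (1.9760, 2.0320, 2.4480)
new velocity v' = (-0.3160, 0.4200, 0.5720)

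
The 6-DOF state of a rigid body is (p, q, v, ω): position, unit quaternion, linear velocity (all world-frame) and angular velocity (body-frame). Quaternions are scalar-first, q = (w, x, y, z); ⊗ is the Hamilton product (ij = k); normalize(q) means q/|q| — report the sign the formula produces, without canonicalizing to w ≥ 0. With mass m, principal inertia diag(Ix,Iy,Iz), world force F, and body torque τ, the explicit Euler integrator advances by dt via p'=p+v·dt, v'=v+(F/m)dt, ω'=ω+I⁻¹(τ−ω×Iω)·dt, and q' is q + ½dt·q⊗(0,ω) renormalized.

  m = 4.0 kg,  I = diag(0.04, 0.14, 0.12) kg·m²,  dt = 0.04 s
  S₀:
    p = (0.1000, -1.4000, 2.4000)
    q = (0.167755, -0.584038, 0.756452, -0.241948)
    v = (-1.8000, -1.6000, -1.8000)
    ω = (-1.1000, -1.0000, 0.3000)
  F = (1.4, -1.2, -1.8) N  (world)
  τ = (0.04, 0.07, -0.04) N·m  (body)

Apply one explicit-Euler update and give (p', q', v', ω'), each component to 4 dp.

a = (0.3500, -0.3000, -0.4500)
p' = p + v·dt = (0.0280, -1.4640, 2.3280)
v' = v + a·dt = (-1.7860, -1.6120, -1.8180)
gyro term ω×Iω = (0.0060, 0.0264, 0.1100)
α = I⁻¹(τ − ω×Iω) = (0.8500, 0.3114, -1.2500)
ω + α·dt = (-1.0660, -0.9875, 0.2500)
Hamilton product q⊗(0,ω) = (0.1865946, -0.1995429, 0.2735992, 1.4664617)
q' = normalize(q + ½dt·q⊗(0,ω)) = (0.1714, -0.5878, 0.7616, -0.2125)

p' = (0.0280, -1.4640, 2.3280)
q' = (0.1714, -0.5878, 0.7616, -0.2125)
v' = (-1.7860, -1.6120, -1.8180)
ω' = (-1.0660, -0.9875, 0.2500)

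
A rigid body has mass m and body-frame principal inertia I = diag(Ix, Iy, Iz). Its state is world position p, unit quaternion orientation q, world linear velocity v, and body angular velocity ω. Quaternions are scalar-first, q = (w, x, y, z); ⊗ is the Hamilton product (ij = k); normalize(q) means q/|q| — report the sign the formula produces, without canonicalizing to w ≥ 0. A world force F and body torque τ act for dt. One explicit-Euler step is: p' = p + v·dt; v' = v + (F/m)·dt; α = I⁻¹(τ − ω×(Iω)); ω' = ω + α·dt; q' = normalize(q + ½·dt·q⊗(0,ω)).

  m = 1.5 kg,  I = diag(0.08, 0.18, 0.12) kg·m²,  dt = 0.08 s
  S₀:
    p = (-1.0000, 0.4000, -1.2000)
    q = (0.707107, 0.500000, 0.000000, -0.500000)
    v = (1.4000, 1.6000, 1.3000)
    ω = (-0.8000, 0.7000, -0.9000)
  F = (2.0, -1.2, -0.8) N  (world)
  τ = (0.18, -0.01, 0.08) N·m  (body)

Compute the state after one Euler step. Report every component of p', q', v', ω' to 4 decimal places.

a = (1.3333, -0.8000, -0.5333)
p + v·dt = (-0.8880, 0.5280, -1.0960)
v + (F/m)dt = (1.5067, 1.5360, 1.2573)
ω×(Iω) gyroscopic = (0.0378, -0.0288, -0.0560)
α = I⁻¹(τ − ω×Iω) = (1.7775, 0.1044, 1.1333)
ω' = ω + α·dt = (-0.6578, 0.7084, -0.8093)
Hamilton product q⊗(0,ω) = (-0.0500000, -0.2156856, 1.3449749, -0.2863963)
q' = normalize(q + ½dt·q⊗(0,ω)) = (0.7040, 0.4906, 0.0537, -0.5107)

p' = (-0.8880, 0.5280, -1.0960)
q' = (0.7040, 0.4906, 0.0537, -0.5107)
v' = (1.5067, 1.5360, 1.2573)
ω' = (-0.6578, 0.7084, -0.8093)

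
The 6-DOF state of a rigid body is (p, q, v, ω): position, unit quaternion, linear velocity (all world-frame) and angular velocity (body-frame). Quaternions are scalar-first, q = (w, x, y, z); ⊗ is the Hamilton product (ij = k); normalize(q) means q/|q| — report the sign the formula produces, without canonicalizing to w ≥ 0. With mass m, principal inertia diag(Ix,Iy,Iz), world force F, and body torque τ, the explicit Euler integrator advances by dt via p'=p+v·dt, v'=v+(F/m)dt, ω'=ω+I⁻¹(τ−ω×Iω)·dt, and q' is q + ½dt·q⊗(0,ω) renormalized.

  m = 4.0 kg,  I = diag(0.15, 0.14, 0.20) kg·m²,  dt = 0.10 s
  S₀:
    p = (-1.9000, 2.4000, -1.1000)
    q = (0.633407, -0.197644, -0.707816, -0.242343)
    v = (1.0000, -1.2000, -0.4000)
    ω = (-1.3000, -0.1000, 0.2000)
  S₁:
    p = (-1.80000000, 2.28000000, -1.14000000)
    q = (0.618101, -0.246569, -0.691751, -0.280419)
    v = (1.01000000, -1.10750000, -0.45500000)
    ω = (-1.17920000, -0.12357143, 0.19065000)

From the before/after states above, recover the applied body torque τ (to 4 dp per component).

rate change Δω = (0.12080000, -0.02357143, -0.00935000)
precession coupling = (-0.0012, 0.0130, -0.0013)
applied torque τ = (0.1800, -0.0200, -0.0200)

τ = (0.1800, -0.0200, -0.0200)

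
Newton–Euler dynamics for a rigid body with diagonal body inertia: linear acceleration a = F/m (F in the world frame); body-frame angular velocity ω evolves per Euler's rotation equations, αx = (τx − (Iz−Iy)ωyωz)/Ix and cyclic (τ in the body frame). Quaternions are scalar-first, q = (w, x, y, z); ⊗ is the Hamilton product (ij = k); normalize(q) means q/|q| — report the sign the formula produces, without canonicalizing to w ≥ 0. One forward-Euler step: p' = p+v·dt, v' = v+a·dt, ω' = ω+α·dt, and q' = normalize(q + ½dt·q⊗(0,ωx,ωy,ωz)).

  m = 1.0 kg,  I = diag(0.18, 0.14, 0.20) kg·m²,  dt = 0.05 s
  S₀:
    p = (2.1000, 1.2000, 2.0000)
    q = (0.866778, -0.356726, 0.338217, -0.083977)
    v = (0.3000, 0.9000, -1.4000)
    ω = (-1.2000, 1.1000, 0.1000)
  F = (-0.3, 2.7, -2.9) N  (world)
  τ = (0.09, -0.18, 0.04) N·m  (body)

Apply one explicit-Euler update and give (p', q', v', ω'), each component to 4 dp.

a = (-0.3000, 2.7000, -2.9000)
p' = p + v·dt = (2.1150, 1.2450, 1.9300)
v + (F/m)dt = (0.2850, 1.0350, -1.5450)
gyro term ω×Iω = (0.0066, 0.0024, 0.0528)
α = I⁻¹(τ − ω×Iω) = (0.4633, -1.3029, -0.0640)
ω + α·dt = (-1.1768, 1.0349, 0.0968)
Hamilton product q⊗(0,ω) = (-0.7917122, -0.9139372, 1.0899008, 0.1001396)
updated quaternion q' = (0.8463, -0.3793, 0.3652, -0.0814)

p' = (2.1150, 1.2450, 1.9300)
q' = (0.8463, -0.3793, 0.3652, -0.0814)
v' = (0.2850, 1.0350, -1.5450)
ω' = (-1.1768, 1.0349, 0.0968)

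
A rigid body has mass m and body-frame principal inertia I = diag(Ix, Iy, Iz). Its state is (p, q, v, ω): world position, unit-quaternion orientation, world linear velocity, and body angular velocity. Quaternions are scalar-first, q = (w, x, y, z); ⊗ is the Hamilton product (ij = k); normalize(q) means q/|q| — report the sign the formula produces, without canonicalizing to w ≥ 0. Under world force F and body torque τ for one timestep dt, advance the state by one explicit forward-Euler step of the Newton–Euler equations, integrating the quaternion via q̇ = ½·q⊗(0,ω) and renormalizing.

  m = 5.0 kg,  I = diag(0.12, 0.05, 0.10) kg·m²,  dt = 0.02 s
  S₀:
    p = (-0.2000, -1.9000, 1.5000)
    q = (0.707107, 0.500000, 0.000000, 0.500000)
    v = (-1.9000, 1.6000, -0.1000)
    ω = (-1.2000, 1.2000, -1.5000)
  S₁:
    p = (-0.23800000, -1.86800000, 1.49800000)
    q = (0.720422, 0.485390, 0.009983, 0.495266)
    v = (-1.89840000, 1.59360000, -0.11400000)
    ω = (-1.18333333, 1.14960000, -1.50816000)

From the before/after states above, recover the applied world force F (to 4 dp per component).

velocity change Δv = (0.00160000, -0.00640000, -0.01400000)
m·(v₁−v₀)/dt = (0.4000, -1.6000, -3.5000)

F = (0.4000, -1.6000, -3.5000)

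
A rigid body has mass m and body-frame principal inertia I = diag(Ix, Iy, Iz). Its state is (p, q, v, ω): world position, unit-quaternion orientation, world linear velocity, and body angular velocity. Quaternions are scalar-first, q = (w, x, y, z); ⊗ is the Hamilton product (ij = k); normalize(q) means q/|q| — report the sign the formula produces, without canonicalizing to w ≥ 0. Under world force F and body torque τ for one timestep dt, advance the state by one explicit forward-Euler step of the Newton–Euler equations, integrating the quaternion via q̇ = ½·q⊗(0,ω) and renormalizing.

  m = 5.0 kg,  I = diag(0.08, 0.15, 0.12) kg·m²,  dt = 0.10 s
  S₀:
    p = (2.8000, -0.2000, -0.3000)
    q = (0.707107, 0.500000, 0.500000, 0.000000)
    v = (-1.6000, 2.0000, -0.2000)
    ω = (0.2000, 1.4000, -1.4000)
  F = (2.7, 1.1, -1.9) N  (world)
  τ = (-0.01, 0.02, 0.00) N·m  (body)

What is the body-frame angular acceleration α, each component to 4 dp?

α = (-0.8600, 0.0587, -0.1633)

ω×(Iω) gyroscopic = (0.0588, 0.0112, 0.0196)
angular accel α = (-0.8600, 0.0587, -0.1633)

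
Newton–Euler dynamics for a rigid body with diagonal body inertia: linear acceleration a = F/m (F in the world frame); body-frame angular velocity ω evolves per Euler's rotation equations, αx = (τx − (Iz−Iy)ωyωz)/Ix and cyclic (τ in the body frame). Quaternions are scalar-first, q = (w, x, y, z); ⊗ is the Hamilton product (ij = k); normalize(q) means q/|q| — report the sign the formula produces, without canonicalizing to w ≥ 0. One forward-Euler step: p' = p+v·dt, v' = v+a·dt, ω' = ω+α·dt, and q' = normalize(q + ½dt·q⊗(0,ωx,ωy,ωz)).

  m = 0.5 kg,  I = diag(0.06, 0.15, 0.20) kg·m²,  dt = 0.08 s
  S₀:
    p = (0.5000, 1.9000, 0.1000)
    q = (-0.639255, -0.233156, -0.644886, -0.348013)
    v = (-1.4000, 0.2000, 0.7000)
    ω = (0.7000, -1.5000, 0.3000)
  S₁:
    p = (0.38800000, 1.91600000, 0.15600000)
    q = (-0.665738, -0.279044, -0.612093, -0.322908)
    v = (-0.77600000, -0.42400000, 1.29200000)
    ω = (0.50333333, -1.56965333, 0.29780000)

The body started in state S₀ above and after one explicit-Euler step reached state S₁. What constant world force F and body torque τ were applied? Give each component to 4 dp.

F = (3.9000, -3.9000, 3.7000)
τ = (-0.1700, -0.1600, -0.1000)

Δω = ω₁−ω₀ = (-0.19666667, -0.06965333, -0.00220000)
applied torque τ = (-0.1700, -0.1600, -0.1000)
v₁ − v₀ = (0.62400000, -0.62400000, 0.59200000)
applied force F = (3.9000, -3.9000, 3.7000)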